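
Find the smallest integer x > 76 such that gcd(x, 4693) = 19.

Multiples of 19 above 76: 19·5, 19·6, … . Need the cofactor coprime to 4693/19 = 247.
Checking s = 5, 6, … the first with gcd(s, 247) = 1 is s = 5, giving 95.

95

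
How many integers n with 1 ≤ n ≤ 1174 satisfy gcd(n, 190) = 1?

Prime factors of 190: 2, 5, 19. Count integers ≤ 1174 divisible by none of them.
By inclusion–exclusion: 1174 − ⌊1174/2⌋ − ⌊1174/5⌋ − ⌊1174/19⌋ + ⌊1174/10⌋ + ⌊1174/38⌋ + ⌊1174/95⌋ − ⌊1174/190⌋ = 445.

445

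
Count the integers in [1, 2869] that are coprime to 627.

Prime factors of 627: 3, 11, 19. Count integers ≤ 2869 divisible by none of them.
By inclusion–exclusion: 2869 − ⌊2869/3⌋ − ⌊2869/11⌋ − ⌊2869/19⌋ + ⌊2869/33⌋ + ⌊2869/57⌋ + ⌊2869/209⌋ − ⌊2869/627⌋ = 1647.

1647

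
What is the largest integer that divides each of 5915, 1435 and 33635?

35

gcd(5915, 1435): 5915 = 4·1435 + 175; 1435 = 8·175 + 35; 175 = 5·35 + 0 → 35
gcd(35, 33635): 33635 = 961·35 + 0 → 35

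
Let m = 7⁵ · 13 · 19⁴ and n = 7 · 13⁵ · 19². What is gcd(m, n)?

min exponent per shared prime: 7 · 13 · 19² = 32851

32851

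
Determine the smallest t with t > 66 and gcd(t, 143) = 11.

gcd(t, 143) = 11 forces 11 | t; write t = 11s. Then gcd(11s, 11·13) = 11·gcd(s, 13), so need gcd(s, 13) = 1.
11s > 66 gives s ≥ 7. The least s ≥ 7 coprime to 13 is 7, so t = 11·7 = 77.

77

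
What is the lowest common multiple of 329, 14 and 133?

lcm(329, 14) = 329·14/gcd = 4606/7 = 658
lcm(658, 133) = 658·133/gcd = 87514/7 = 12502

12502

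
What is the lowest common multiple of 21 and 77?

gcd first: 77 = 3·21 + 14; 21 = 1·14 + 7; 14 = 2·7 + 0 → gcd = 7
lcm = 21·77/gcd = 1617/7 = 231

231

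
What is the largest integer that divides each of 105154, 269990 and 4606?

gcd(105154, 269990): 269990 = 2·105154 + 59682; 105154 = 1·59682 + 45472; 59682 = 1·45472 + 14210; 45472 = 3·14210 + 2842; 14210 = 5·2842 + 0 → 2842
gcd(2842, 4606): 4606 = 1·2842 + 1764; 2842 = 1·1764 + 1078; 1764 = 1·1078 + 686; 1078 = 1·686 + 392; 686 = 1·392 + 294; 392 = 1·294 + 98; 294 = 3·98 + 0 → 98

98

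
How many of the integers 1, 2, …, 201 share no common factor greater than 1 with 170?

76

170 = 2·5·17. Inclusion–exclusion on these primes:
201 − ⌊201/2⌋ − ⌊201/5⌋ − ⌊201/17⌋ + ⌊201/10⌋ + ⌊201/34⌋ + ⌊201/85⌋ − ⌊201/170⌋ = 76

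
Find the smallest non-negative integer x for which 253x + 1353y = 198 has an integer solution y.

gcd(253, 1353) = 11 (Euclid: 1353 = 5·253 + 88; 253 = 2·88 + 77; 88 = 1·77 + 11; 77 = 7·11 + 0), and 11 | 198.
Extended Euclid: 253·(-16) + 1353·(3) = 11. Scale by 18: x₀ = -288.
General solution x = x₀ + 123t; reducing mod 123 gives x = 81 (and y = -15).

81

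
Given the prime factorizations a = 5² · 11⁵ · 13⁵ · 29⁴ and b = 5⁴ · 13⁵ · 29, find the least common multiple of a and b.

26433349381446239375

max exponent per prime: 5⁴ · 11⁵ · 13⁵ · 29⁴ = 26433349381446239375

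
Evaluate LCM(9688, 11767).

9688 = 2³ · 7 · 173; 11767 = 7 · 41²
max exponents: 2³ · 7 · 41² · 173 = 16285528

16285528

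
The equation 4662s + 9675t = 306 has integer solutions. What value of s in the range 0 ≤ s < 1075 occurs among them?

963

gcd(4662, 9675) = 9 (Euclid: 9675 = 2·4662 + 351; 4662 = 13·351 + 99; 351 = 3·99 + 54; 99 = 1·54 + 45; 54 = 1·45 + 9; 45 = 5·9 + 0), and 9 | 306.
Extended Euclid: 4662·(-193) + 9675·(93) = 9. Scale by 34: s₀ = -6562.
General solution s = s₀ + 1075k; reducing mod 1075 gives s = 963 (and t = -464).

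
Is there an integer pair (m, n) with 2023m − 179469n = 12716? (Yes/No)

gcd(2023, 179469): 179469 = 88·2023 + 1445; 2023 = 1·1445 + 578; 1445 = 2·578 + 289; 578 = 2·289 + 0 → 289
289 divides 12716, so a solution exists.

Yes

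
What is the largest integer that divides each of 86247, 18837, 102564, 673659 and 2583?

86247 = 3² · 7 · 37²; 18837 = 3² · 7 · 13 · 23; 102564 = 2² · 3² · 7 · 11 · 37; 673659 = 3² · 7 · 17² · 37; 2583 = 3² · 7 · 41
gcd takes min exponent of each prime: 3² · 7 = 63

63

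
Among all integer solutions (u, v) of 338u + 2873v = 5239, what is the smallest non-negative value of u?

7

Reduce mod 2873: 338u ≡ 5239 (mod 2873). With g = gcd(338, 2873) = 169 dividing 5239, divide through: 2u ≡ 31 (mod 17).
Since gcd(2, 17) = 1, u ≡ 31·(2)⁻¹ ≡ 7 (mod 17). Smallest non-negative: 7.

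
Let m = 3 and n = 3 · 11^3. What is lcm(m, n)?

max exponent per prime: 3 · 11^3 = 3993

3993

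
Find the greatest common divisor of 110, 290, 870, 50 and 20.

110 = 2 · 5 · 11; 290 = 2 · 5 · 29; 870 = 2 · 3 · 5 · 29; 50 = 2 · 5²; 20 = 2² · 5
gcd takes min exponent of each prime: 2 · 5 = 10

10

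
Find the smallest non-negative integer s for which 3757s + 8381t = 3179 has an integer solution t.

12

gcd(3757, 8381) = 289 (Euclid: 8381 = 2·3757 + 867; 3757 = 4·867 + 289; 867 = 3·289 + 0), and 289 | 3179.
Extended Euclid: 3757·(9) + 8381·(-4) = 289. Scale by 11: s₀ = 99.
General solution s = s₀ + 29k; reducing mod 29 gives s = 12 (and t = -5).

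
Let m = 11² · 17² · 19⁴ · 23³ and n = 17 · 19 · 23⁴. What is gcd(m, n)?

min exponent per shared prime: 17 · 19 · 23³ = 3929941

3929941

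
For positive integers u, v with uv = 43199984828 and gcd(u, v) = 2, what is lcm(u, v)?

21599992414

For any two positive integers, gcd × lcm equals their product. Hence lcm = 43199984828 / 2 = 21599992414.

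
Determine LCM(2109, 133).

14763

2109 = 3 · 19 · 37; 133 = 7 · 19
max exponents: 3 · 7 · 19 · 37 = 14763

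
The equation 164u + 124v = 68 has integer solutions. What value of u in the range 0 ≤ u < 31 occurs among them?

Reduce mod 124: 164u ≡ 68 (mod 124). With g = gcd(164, 124) = 4 dividing 68, divide through: 41u ≡ 17 (mod 31).
Since gcd(41, 31) = 1, u ≡ 17·(41)⁻¹ ≡ 11 (mod 31). Smallest non-negative: 11.

11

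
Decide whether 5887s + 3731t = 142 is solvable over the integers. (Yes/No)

By Bézout, 5887s + 3731t = 142 has integer solutions iff gcd(5887, 3731) | 142.
Euclid: 5887 = 1·3731 + 2156; 3731 = 1·2156 + 1575; 2156 = 1·1575 + 581; 1575 = 2·581 + 413; 581 = 1·413 + 168; 413 = 2·168 + 77; 168 = 2·77 + 14; 77 = 5·14 + 7; 14 = 2·7 + 0. gcd = 7; 142 mod 7 = 2. No.

No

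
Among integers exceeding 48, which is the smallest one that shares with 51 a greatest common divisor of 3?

Multiples of 3 above 48: 3·17, 3·18, … . Need the cofactor coprime to 51/3 = 17.
Checking s = 17, 18, … the first with gcd(s, 17) = 1 is s = 18, giving 54.

54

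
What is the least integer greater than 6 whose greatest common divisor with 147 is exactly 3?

9

147 = 3·49. Any m with gcd(m, 147) = 3 is a multiple of 3, say 3s, with s coprime to 49.
Need s > 6/3, so s ≥ 3. First s ≥ 3 with gcd(s, 49) = 1 is s = 3. Thus m = 3·3 = 9.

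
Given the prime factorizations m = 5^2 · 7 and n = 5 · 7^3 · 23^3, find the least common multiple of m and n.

max exponent per prime: 5^2 · 7^3 · 23^3 = 104332025

104332025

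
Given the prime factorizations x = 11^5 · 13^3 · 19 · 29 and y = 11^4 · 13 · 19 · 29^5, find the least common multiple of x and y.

137891365767355057

max exponent per prime: 11^5 · 13^3 · 19 · 29^5 = 137891365767355057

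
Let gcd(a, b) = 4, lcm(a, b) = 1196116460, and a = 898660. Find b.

a·b = gcd·lcm = 4·1196116460 = 4784465840, so b = 4784465840/898660 = 5324.

5324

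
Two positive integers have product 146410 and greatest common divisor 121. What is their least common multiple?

1210

Since gcd(m,n)·lcm(m,n) = mn, lcm = 146410/121 = 1210.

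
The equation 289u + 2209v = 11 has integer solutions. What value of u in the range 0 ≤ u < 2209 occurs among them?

Euclid: 2209 = 7·289 + 186; 289 = 1·186 + 103; 186 = 1·103 + 83; 103 = 1·83 + 20; 83 = 4·20 + 3; 20 = 6·3 + 2; 3 = 1·2 + 1; 2 = 2·1 + 0 → gcd = 1; 11 = 1·11.
Back-substitution yields 289·(-772) + 2209·(101) = 1, so one solution is u = -772·11 = -8492, v = 101·11 = 1111.
Solutions in u differ by 2209/1 = 2209; the one in [0, 2209) is -8492 mod 2209 = 344.

344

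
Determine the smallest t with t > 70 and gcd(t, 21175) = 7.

84

Multiples of 7 above 70: 7·11, 7·12, … . Need the cofactor coprime to 21175/7 = 3025.
Checking s = 11, 12, … the first with gcd(s, 3025) = 1 is s = 12, giving 84.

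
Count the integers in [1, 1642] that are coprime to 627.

942

Prime factors of 627: 3, 11, 19. Count integers ≤ 1642 divisible by none of them.
By inclusion–exclusion: 1642 − ⌊1642/3⌋ − ⌊1642/11⌋ − ⌊1642/19⌋ + ⌊1642/33⌋ + ⌊1642/57⌋ + ⌊1642/209⌋ − ⌊1642/627⌋ = 942.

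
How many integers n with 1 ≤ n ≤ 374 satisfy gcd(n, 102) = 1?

118

102 = 2·3·17. Inclusion–exclusion on these primes:
374 − ⌊374/2⌋ − ⌊374/3⌋ − ⌊374/17⌋ + ⌊374/6⌋ + ⌊374/34⌋ + ⌊374/51⌋ − ⌊374/102⌋ = 118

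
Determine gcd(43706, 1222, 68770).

gcd(43706, 1222): 43706 = 35·1222 + 936; 1222 = 1·936 + 286; 936 = 3·286 + 78; 286 = 3·78 + 52; 78 = 1·52 + 26; 52 = 2·26 + 0 → 26
gcd(26, 68770): 68770 = 2645·26 + 0 → 26

26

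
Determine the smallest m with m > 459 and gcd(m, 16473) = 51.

510

16473 = 51·323. Any m with gcd(m, 16473) = 51 is a multiple of 51, say 51s, with s coprime to 323.
Need s > 459/51, so s ≥ 10. First s ≥ 10 with gcd(s, 323) = 1 is s = 10. Thus m = 51·10 = 510.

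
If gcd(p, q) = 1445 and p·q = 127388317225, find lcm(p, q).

For any two positive integers, gcd × lcm equals their product. Hence lcm = 127388317225 / 1445 = 88158005.

88158005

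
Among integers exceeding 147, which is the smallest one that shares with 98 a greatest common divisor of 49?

Multiples of 49 above 147: 49·4, 49·5, … . Need the cofactor coprime to 98/49 = 2.
Checking s = 4, 5, … the first with gcd(s, 2) = 1 is s = 5, giving 245.

245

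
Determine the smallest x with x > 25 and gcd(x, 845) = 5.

30

845 = 5·169. Any x with gcd(x, 845) = 5 is a multiple of 5, say 5s, with s coprime to 169.
Need s > 25/5, so s ≥ 6. First s ≥ 6 with gcd(s, 169) = 1 is s = 6. Thus x = 5·6 = 30.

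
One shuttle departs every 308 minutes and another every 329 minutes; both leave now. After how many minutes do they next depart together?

gcd first: 329 = 1·308 + 21; 308 = 14·21 + 14; 21 = 1·14 + 7; 14 = 2·7 + 0 → gcd = 7
lcm = 308·329/gcd = 101332/7 = 14476

14476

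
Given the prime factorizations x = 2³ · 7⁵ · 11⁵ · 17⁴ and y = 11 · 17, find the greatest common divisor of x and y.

187

min exponent per shared prime: 11 · 17 = 187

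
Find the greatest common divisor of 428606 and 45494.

Euclid: 428606 = 9·45494 + 19160; 45494 = 2·19160 + 7174; 19160 = 2·7174 + 4812; 7174 = 1·4812 + 2362; 4812 = 2·2362 + 88; 2362 = 26·88 + 74; 88 = 1·74 + 14; 74 = 5·14 + 4; 14 = 3·4 + 2; 4 = 2·2 + 0. Last nonzero remainder: 2.

2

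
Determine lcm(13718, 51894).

355940946

13718 = 2 · 19³; 51894 = 2 · 3³ · 31²
max exponents: 2 · 3³ · 19³ · 31² = 355940946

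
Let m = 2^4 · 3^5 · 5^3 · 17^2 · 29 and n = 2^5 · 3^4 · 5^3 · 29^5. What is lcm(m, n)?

5761745843292000

max exponent per prime: 2^5 · 3^5 · 5^3 · 17^2 · 29^5 = 5761745843292000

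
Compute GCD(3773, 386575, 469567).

gcd(3773, 386575): 386575 = 102·3773 + 1729; 3773 = 2·1729 + 315; 1729 = 5·315 + 154; 315 = 2·154 + 7; 154 = 22·7 + 0 → 7
gcd(7, 469567): 469567 = 67081·7 + 0 → 7

7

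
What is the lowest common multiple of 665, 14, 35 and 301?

57190

665 = 5 · 7 · 19; 14 = 2 · 7; 35 = 5 · 7; 301 = 7 · 43
lcm takes max exponent of each prime: 2 · 5 · 7 · 19 · 43 = 57190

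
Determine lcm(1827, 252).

1827 = 3² · 7 · 29; 252 = 2² · 3² · 7
max exponents: 2² · 3² · 7 · 29 = 7308

7308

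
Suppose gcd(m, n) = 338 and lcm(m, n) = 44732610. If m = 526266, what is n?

m·n = gcd·lcm = 338·44732610 = 15119622180, so n = 15119622180/526266 = 28730.

28730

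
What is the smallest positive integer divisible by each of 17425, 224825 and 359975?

17425 = 5² · 17 · 41; 224825 = 5² · 17 · 23²; 359975 = 5² · 7 · 11² · 17
lcm takes max exponent of each prime: 5² · 7 · 11² · 17 · 23² · 41 = 7807497775

7807497775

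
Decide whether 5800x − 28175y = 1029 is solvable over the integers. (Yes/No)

No

By Bézout, 5800x − 28175y = 1029 has integer solutions iff gcd(5800, 28175) | 1029.
Euclid: 28175 = 4·5800 + 4975; 5800 = 1·4975 + 825; 4975 = 6·825 + 25; 825 = 33·25 + 0. gcd = 25; 1029 mod 25 = 4. No.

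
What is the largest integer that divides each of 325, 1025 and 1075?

25

gcd(325, 1025): 1025 = 3·325 + 50; 325 = 6·50 + 25; 50 = 2·25 + 0 → 25
gcd(25, 1075): 1075 = 43·25 + 0 → 25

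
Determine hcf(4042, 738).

2

4042 = 2 · 43 · 47
738 = 2 · 3² · 41
Common: 2 = 2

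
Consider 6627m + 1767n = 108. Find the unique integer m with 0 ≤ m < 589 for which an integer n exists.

144

gcd(6627, 1767) = 3 (Euclid: 6627 = 3·1767 + 1326; 1767 = 1·1326 + 441; 1326 = 3·441 + 3; 441 = 147·3 + 0), and 3 | 108.
Extended Euclid: 6627·(4) + 1767·(-15) = 3. Scale by 36: m₀ = 144.
General solution m = m₀ + 589t; reducing mod 589 gives m = 144 (and n = -540).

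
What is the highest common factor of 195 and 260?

195 = 3 · 5 · 13
260 = 2² · 5 · 13
Common: 5 · 13 = 65

65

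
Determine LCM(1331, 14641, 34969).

4231249

lcm(1331, 14641) = 1331·14641/gcd = 19487171/1331 = 14641
lcm(14641, 34969) = 14641·34969/gcd = 511981129/121 = 4231249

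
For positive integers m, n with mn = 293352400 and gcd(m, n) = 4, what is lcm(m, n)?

For any two positive integers, gcd × lcm equals their product. Hence lcm = 293352400 / 4 = 73338100.

73338100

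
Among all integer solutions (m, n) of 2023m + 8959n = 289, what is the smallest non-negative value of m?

Reduce mod 8959: 2023m ≡ 289 (mod 8959). With g = gcd(2023, 8959) = 289 dividing 289, divide through: 7m ≡ 1 (mod 31).
Since gcd(7, 31) = 1, m ≡ 1·(7)⁻¹ ≡ 9 (mod 31). Smallest non-negative: 9.

9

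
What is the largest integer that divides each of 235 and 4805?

5

Euclid: 4805 = 20·235 + 105; 235 = 2·105 + 25; 105 = 4·25 + 5; 25 = 5·5 + 0. Last nonzero remainder: 5.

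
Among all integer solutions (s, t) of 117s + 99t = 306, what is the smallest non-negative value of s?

Euclid: 117 = 1·99 + 18; 99 = 5·18 + 9; 18 = 2·9 + 0 → gcd = 9; 306 = 9·34.
Back-substitution yields 117·(-5) + 99·(6) = 9, so one solution is s = -5·34 = -170, t = 6·34 = 204.
Solutions in s differ by 99/9 = 11; the one in [0, 11) is -170 mod 11 = 6.

6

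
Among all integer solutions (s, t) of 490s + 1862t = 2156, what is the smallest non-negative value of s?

12

Euclid: 1862 = 3·490 + 392; 490 = 1·392 + 98; 392 = 4·98 + 0 → gcd = 98; 2156 = 98·22.
Back-substitution yields 490·(4) + 1862·(-1) = 98, so one solution is s = 4·22 = 88, t = -1·22 = -22.
Solutions in s differ by 1862/98 = 19; the one in [0, 19) is 88 mod 19 = 12.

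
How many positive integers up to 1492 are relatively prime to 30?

Prime factors of 30: 2, 3, 5. Count integers ≤ 1492 divisible by none of them.
By inclusion–exclusion: 1492 − ⌊1492/2⌋ − ⌊1492/3⌋ − ⌊1492/5⌋ + ⌊1492/6⌋ + ⌊1492/10⌋ + ⌊1492/15⌋ − ⌊1492/30⌋ = 398.

398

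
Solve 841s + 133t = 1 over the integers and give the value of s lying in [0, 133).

Reduce mod 133: 841s ≡ 1 (mod 133). With g = gcd(841, 133) = 1 dividing 1, divide through: 841s ≡ 1 (mod 133).
Since gcd(841, 133) = 1, s ≡ 1·(841)⁻¹ ≡ 99 (mod 133). Smallest non-negative: 99.

99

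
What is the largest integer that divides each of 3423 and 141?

3

3423 = 3 · 7 · 163
141 = 3 · 47
Common: 3 = 3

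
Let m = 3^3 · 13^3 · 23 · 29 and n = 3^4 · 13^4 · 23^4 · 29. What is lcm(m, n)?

max exponent per prime: 3^4 · 13^4 · 23^4 · 29 = 18774473643549

18774473643549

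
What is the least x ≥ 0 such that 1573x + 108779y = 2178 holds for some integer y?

Euclid: 108779 = 69·1573 + 242; 1573 = 6·242 + 121; 242 = 2·121 + 0 → gcd = 121; 2178 = 121·18.
Back-substitution yields 1573·(415) + 108779·(-6) = 121, so one solution is x = 415·18 = 7470, y = -6·18 = -108.
Solutions in x differ by 108779/121 = 899; the one in [0, 899) is 7470 mod 899 = 278.

278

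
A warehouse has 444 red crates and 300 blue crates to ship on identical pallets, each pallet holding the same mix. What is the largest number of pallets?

12

Euclid: 444 = 1·300 + 144; 300 = 2·144 + 12; 144 = 12·12 + 0. Last nonzero remainder: 12.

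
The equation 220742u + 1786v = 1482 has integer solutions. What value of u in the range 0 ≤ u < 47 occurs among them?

Euclid: 220742 = 123·1786 + 1064; 1786 = 1·1064 + 722; 1064 = 1·722 + 342; 722 = 2·342 + 38; 342 = 9·38 + 0 → gcd = 38; 1482 = 38·39.
Back-substitution yields 220742·(-5) + 1786·(618) = 38, so one solution is u = -5·39 = -195, v = 618·39 = 24102.
Solutions in u differ by 1786/38 = 47; the one in [0, 47) is -195 mod 47 = 40.

40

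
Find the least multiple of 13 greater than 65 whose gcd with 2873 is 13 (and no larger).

78

2873 = 13·221. Any m with gcd(m, 2873) = 13 is a multiple of 13, say 13s, with s coprime to 221.
Need s > 65/13, so s ≥ 6. First s ≥ 6 with gcd(s, 221) = 1 is s = 6. Thus m = 13·6 = 78.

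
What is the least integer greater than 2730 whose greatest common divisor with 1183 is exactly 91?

2821

gcd(a, 1183) = 91 forces 91 | a; write a = 91s. Then gcd(91s, 91·13) = 91·gcd(s, 13), so need gcd(s, 13) = 1.
91s > 2730 gives s ≥ 31. The least s ≥ 31 coprime to 13 is 31, so a = 91·31 = 2821.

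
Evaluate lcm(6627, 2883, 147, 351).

36510879951

6627 = 3 · 47²; 2883 = 3 · 31²; 147 = 3 · 7²; 351 = 3³ · 13
lcm takes max exponent of each prime: 3³ · 7² · 13 · 31² · 47² = 36510879951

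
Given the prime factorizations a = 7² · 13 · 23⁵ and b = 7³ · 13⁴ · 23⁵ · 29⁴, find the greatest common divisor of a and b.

4099950491

min exponent per shared prime: 7² · 13 · 23⁵ = 4099950491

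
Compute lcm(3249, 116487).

42051807

gcd first: 116487 = 35·3249 + 2772; 3249 = 1·2772 + 477; 2772 = 5·477 + 387; 477 = 1·387 + 90; 387 = 4·90 + 27; 90 = 3·27 + 9; 27 = 3·9 + 0 → gcd = 9
lcm = 3249·116487/gcd = 378466263/9 = 42051807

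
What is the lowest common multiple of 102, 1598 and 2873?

102 = 2 · 3 · 17; 1598 = 2 · 17 · 47; 2873 = 13² · 17
lcm takes max exponent of each prime: 2 · 3 · 13² · 17 · 47 = 810186

810186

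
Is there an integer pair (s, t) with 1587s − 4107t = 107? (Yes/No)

gcd(1587, 4107): 4107 = 2·1587 + 933; 1587 = 1·933 + 654; 933 = 1·654 + 279; 654 = 2·279 + 96; 279 = 2·96 + 87; 96 = 1·87 + 9; 87 = 9·9 + 6; 9 = 1·6 + 3; 6 = 2·3 + 0 → 3
3 does not divide 107, so a solution does not exist.

No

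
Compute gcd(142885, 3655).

Euclid: 142885 = 39·3655 + 340; 3655 = 10·340 + 255; 340 = 1·255 + 85; 255 = 3·85 + 0. Last nonzero remainder: 85.

85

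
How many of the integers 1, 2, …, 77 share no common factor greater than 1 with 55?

55 = 5·11. Inclusion–exclusion on these primes:
77 − ⌊77/5⌋ − ⌊77/11⌋ + ⌊77/55⌋ = 56

56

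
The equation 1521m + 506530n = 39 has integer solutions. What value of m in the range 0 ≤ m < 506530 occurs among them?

Euclid: 506530 = 333·1521 + 37; 1521 = 41·37 + 4; 37 = 9·4 + 1; 4 = 4·1 + 0 → gcd = 1; 39 = 1·39.
Back-substitution yields 1521·(-123219) + 506530·(370) = 1, so one solution is m = -123219·39 = -4805541, n = 370·39 = 14430.
Solutions in m differ by 506530/1 = 506530; the one in [0, 506530) is -4805541 mod 506530 = 259759.

259759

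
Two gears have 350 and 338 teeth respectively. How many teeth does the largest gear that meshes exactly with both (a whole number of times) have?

2

Euclid: 350 = 1·338 + 12; 338 = 28·12 + 2; 12 = 6·2 + 0. Last nonzero remainder: 2.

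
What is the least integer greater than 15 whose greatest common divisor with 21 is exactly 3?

Multiples of 3 above 15: 3·6, 3·7, … . Need the cofactor coprime to 21/3 = 7.
Checking s = 6, 7, … the first with gcd(s, 7) = 1 is s = 6, giving 18.

18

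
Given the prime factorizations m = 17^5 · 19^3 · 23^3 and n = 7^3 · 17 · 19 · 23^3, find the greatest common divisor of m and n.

min exponent per shared prime: 17 · 19 · 23^3 = 3929941

3929941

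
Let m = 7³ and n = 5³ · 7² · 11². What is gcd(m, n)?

min exponent per shared prime: 7² = 49

49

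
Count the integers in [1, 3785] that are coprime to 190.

1434

190 = 2·5·19. Inclusion–exclusion on these primes:
3785 − ⌊3785/2⌋ − ⌊3785/5⌋ − ⌊3785/19⌋ + ⌊3785/10⌋ + ⌊3785/38⌋ + ⌊3785/95⌋ − ⌊3785/190⌋ = 1434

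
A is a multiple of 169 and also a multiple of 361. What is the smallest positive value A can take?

61009

gcd first: 361 = 2·169 + 23; 169 = 7·23 + 8; 23 = 2·8 + 7; 8 = 1·7 + 1; 7 = 7·1 + 0 → gcd = 1
lcm = 169·361/gcd = 61009/1 = 61009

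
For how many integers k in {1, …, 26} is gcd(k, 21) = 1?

Prime factors of 21: 3, 7. Count integers ≤ 26 divisible by none of them.
By inclusion–exclusion: 26 − ⌊26/3⌋ − ⌊26/7⌋ + ⌊26/21⌋ = 16.

16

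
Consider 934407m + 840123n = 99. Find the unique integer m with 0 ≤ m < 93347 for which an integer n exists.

13250

Euclid: 934407 = 1·840123 + 94284; 840123 = 8·94284 + 85851; 94284 = 1·85851 + 8433; 85851 = 10·8433 + 1521; 8433 = 5·1521 + 828; 1521 = 1·828 + 693; 828 = 1·693 + 135; 693 = 5·135 + 18; 135 = 7·18 + 9; 18 = 2·9 + 0 → gcd = 9; 99 = 9·11.
Back-substitution yields 934407·(43635) + 840123·(-48532) = 9, so one solution is m = 43635·11 = 479985, n = -48532·11 = -533852.
Solutions in m differ by 840123/9 = 93347; the one in [0, 93347) is 479985 mod 93347 = 13250.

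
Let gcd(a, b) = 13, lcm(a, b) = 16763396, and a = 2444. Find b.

a·b = gcd·lcm = 13·16763396 = 217924148, so b = 217924148/2444 = 89167.

89167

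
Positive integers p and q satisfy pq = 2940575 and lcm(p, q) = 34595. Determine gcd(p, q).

From gcd × lcm = pq: gcd = 2940575 / 34595 = 85.

85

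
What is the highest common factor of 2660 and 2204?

76

2660 = 2² · 5 · 7 · 19
2204 = 2² · 19 · 29
Common: 2² · 19 = 76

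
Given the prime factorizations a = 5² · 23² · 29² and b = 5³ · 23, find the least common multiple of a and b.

55611125

max exponent per prime: 5³ · 23² · 29² = 55611125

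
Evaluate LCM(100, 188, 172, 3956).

lcm(100, 188) = 100·188/gcd = 18800/4 = 4700
lcm(4700, 172) = 4700·172/gcd = 808400/4 = 202100
lcm(202100, 3956) = 202100·3956/gcd = 799507600/172 = 4648300

4648300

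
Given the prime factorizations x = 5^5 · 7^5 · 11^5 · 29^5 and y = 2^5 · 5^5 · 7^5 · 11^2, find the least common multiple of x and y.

max exponent per prime: 2^5 · 5^5 · 7^5 · 11^5 · 29^5 = 5551925315506639300000

5551925315506639300000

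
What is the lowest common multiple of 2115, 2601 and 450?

6112350

2115 = 3² · 5 · 47; 2601 = 3² · 17²; 450 = 2 · 3² · 5²
lcm takes max exponent of each prime: 2 · 3² · 5² · 17² · 47 = 6112350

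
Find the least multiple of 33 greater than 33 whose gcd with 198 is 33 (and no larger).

165

gcd(t, 198) = 33 forces 33 | t; write t = 33s. Then gcd(33s, 33·6) = 33·gcd(s, 6), so need gcd(s, 6) = 1.
33s > 33 gives s ≥ 2. The least s ≥ 2 coprime to 6 is 5, so t = 33·5 = 165.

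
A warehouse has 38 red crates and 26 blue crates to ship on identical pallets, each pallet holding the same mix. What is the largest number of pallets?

2

Euclid: 38 = 1·26 + 12; 26 = 2·12 + 2; 12 = 6·2 + 0. Last nonzero remainder: 2.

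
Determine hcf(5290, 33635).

5290 = 2 · 5 · 23²
33635 = 5 · 7 · 31²
Common: 5 = 5

5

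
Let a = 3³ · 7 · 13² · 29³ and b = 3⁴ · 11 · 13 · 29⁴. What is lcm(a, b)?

max exponent per prime: 3⁴ · 7 · 11 · 13² · 29⁴ = 745511659893

745511659893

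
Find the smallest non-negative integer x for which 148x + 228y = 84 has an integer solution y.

Euclid: 228 = 1·148 + 80; 148 = 1·80 + 68; 80 = 1·68 + 12; 68 = 5·12 + 8; 12 = 1·8 + 4; 8 = 2·4 + 0 → gcd = 4; 84 = 4·21.
Back-substitution yields 148·(-20) + 228·(13) = 4, so one solution is x = -20·21 = -420, y = 13·21 = 273.
Solutions in x differ by 228/4 = 57; the one in [0, 57) is -420 mod 57 = 36.

36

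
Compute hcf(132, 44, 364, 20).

gcd(132, 44): 132 = 3·44 + 0 → 44
gcd(44, 364): 364 = 8·44 + 12; 44 = 3·12 + 8; 12 = 1·8 + 4; 8 = 2·4 + 0 → 4
gcd(4, 20): 20 = 5·4 + 0 → 4

4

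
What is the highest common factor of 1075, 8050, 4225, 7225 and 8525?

25

1075 = 5² · 43; 8050 = 2 · 5² · 7 · 23; 4225 = 5² · 13²; 7225 = 5² · 17²; 8525 = 5² · 11 · 31
gcd takes min exponent of each prime: 5² = 25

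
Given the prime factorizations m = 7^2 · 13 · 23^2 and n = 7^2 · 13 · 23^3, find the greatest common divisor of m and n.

min exponent per shared prime: 7^2 · 13 · 23^2 = 336973

336973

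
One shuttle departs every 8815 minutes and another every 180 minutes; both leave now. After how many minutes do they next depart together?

317340

gcd first: 8815 = 48·180 + 175; 180 = 1·175 + 5; 175 = 35·5 + 0 → gcd = 5
lcm = 8815·180/gcd = 1586700/5 = 317340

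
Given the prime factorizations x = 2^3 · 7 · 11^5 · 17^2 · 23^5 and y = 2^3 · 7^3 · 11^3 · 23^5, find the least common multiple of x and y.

max exponent per prime: 2^3 · 7^3 · 11^5 · 17^2 · 23^5 = 822024110130572888

822024110130572888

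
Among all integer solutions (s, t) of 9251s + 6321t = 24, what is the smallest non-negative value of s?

3702

Euclid: 9251 = 1·6321 + 2930; 6321 = 2·2930 + 461; 2930 = 6·461 + 164; 461 = 2·164 + 133; 164 = 1·133 + 31; 133 = 4·31 + 9; 31 = 3·9 + 4; 9 = 2·4 + 1; 4 = 4·1 + 0 → gcd = 1; 24 = 1·24.
Back-substitution yields 9251·(-1426) + 6321·(2087) = 1, so one solution is s = -1426·24 = -34224, t = 2087·24 = 50088.
Solutions in s differ by 6321/1 = 6321; the one in [0, 6321) is -34224 mod 6321 = 3702.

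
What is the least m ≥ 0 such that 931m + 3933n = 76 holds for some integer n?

Euclid: 3933 = 4·931 + 209; 931 = 4·209 + 95; 209 = 2·95 + 19; 95 = 5·19 + 0 → gcd = 19; 76 = 19·4.
Back-substitution yields 931·(-38) + 3933·(9) = 19, so one solution is m = -38·4 = -152, n = 9·4 = 36.
Solutions in m differ by 3933/19 = 207; the one in [0, 207) is -152 mod 207 = 55.

55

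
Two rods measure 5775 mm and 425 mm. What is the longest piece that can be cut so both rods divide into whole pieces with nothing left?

25

5775 = 3 · 5² · 7 · 11
425 = 5² · 17
Common: 5² = 25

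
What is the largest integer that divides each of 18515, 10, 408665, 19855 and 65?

gcd(18515, 10): 18515 = 1851·10 + 5; 10 = 2·5 + 0 → 5
gcd(5, 408665): 408665 = 81733·5 + 0 → 5
gcd(5, 19855): 19855 = 3971·5 + 0 → 5
gcd(5, 65): 65 = 13·5 + 0 → 5

5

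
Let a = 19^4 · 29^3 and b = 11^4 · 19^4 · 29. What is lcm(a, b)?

46534937841029

max exponent per prime: 11^4 · 19^4 · 29^3 = 46534937841029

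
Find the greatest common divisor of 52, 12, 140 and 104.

4

52 = 2² · 13; 12 = 2² · 3; 140 = 2² · 5 · 7; 104 = 2³ · 13
gcd takes min exponent of each prime: 2² = 4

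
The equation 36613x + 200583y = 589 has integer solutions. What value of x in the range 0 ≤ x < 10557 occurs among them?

Euclid: 200583 = 5·36613 + 17518; 36613 = 2·17518 + 1577; 17518 = 11·1577 + 171; 1577 = 9·171 + 38; 171 = 4·38 + 19; 38 = 2·19 + 0 → gcd = 19; 589 = 19·31.
Back-substitution yields 36613·(-4706) + 200583·(859) = 19, so one solution is x = -4706·31 = -145886, y = 859·31 = 26629.
Solutions in x differ by 200583/19 = 10557; the one in [0, 10557) is -145886 mod 10557 = 1912.

1912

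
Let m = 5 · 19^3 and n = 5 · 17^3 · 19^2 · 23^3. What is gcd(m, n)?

min exponent per shared prime: 5 · 19^2 = 1805

1805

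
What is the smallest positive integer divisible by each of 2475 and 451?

101475

2475 = 3² · 5² · 11; 451 = 11 · 41
max exponents: 3² · 5² · 11 · 41 = 101475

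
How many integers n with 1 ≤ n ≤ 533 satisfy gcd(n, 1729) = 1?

1729 = 7·13·19. Inclusion–exclusion on these primes:
533 − ⌊533/7⌋ − ⌊533/13⌋ − ⌊533/19⌋ + ⌊533/91⌋ + ⌊533/133⌋ + ⌊533/247⌋ − ⌊533/1729⌋ = 399

399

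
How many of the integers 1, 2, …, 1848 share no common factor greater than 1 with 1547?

Prime factors of 1547: 7, 13, 17. Count integers ≤ 1848 divisible by none of them.
By inclusion–exclusion: 1848 − ⌊1848/7⌋ − ⌊1848/13⌋ − ⌊1848/17⌋ + ⌊1848/91⌋ + ⌊1848/119⌋ + ⌊1848/221⌋ − ⌊1848/1547⌋ = 1376.

1376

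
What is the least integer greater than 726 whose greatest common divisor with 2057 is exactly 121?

847

Multiples of 121 above 726: 121·7, 121·8, … . Need the cofactor coprime to 2057/121 = 17.
Checking s = 7, 8, … the first with gcd(s, 17) = 1 is s = 7, giving 847.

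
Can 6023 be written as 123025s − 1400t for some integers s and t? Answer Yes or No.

gcd(123025, 1400): 123025 = 87·1400 + 1225; 1400 = 1·1225 + 175; 1225 = 7·175 + 0 → 175
175 does not divide 6023, so a solution does not exist.

No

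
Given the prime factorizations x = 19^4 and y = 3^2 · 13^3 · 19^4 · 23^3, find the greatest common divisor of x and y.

130321

min exponent per shared prime: 19^4 = 130321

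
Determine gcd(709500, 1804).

Euclid: 709500 = 393·1804 + 528; 1804 = 3·528 + 220; 528 = 2·220 + 88; 220 = 2·88 + 44; 88 = 2·44 + 0. Last nonzero remainder: 44.

44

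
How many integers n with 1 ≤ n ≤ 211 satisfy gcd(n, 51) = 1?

51 = 3·17. Inclusion–exclusion on these primes:
211 − ⌊211/3⌋ − ⌊211/17⌋ + ⌊211/51⌋ = 133

133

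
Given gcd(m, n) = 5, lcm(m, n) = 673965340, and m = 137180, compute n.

Using mn = gcd(m,n)·lcm(m,n) = 5·673965340 = 3369826700, we get n = 3369826700/137180 = 24565.

24565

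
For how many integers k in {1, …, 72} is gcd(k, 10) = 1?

29

10 = 2·5. Inclusion–exclusion on these primes:
72 − ⌊72/2⌋ − ⌊72/5⌋ + ⌊72/10⌋ = 29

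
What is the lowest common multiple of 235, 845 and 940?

158860

235 = 5 · 47; 845 = 5 · 13²; 940 = 2² · 5 · 47
lcm takes max exponent of each prime: 2² · 5 · 13² · 47 = 158860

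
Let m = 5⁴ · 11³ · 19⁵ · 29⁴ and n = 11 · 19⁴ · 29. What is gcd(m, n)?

41572399

min exponent per shared prime: 11 · 19⁴ · 29 = 41572399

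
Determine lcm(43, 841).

gcd first: 841 = 19·43 + 24; 43 = 1·24 + 19; 24 = 1·19 + 5; 19 = 3·5 + 4; 5 = 1·4 + 1; 4 = 4·1 + 0 → gcd = 1
lcm = 43·841/gcd = 36163/1 = 36163

36163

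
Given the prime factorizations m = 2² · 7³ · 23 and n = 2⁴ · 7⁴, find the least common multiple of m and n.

max exponent per prime: 2⁴ · 7⁴ · 23 = 883568

883568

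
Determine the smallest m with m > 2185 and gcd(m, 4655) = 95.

Multiples of 95 above 2185: 95·24, 95·25, … . Need the cofactor coprime to 4655/95 = 49.
Checking s = 24, 25, … the first with gcd(s, 49) = 1 is s = 24, giving 2280.

2280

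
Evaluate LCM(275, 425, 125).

23375

lcm(275, 425) = 275·425/gcd = 116875/25 = 4675
lcm(4675, 125) = 4675·125/gcd = 584375/25 = 23375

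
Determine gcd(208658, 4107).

1

Euclid: 208658 = 50·4107 + 3308; 4107 = 1·3308 + 799; 3308 = 4·799 + 112; 799 = 7·112 + 15; 112 = 7·15 + 7; 15 = 2·7 + 1; 7 = 7·1 + 0. Last nonzero remainder: 1.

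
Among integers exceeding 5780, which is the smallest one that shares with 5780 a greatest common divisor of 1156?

5780 = 1156·5. Any k with gcd(k, 5780) = 1156 is a multiple of 1156, say 1156s, with s coprime to 5.
Need s > 5780/1156, so s ≥ 6. First s ≥ 6 with gcd(s, 5) = 1 is s = 6. Thus k = 1156·6 = 6936.

6936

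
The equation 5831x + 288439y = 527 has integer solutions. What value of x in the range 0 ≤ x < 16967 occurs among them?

Reduce mod 288439: 5831x ≡ 527 (mod 288439). With g = gcd(5831, 288439) = 17 dividing 527, divide through: 343x ≡ 31 (mod 16967).
Since gcd(343, 16967) = 1, x ≡ 31·(343)⁻¹ ≡ 6035 (mod 16967). Smallest non-negative: 6035.

6035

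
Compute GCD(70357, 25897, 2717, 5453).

gcd(70357, 25897): 70357 = 2·25897 + 18563; 25897 = 1·18563 + 7334; 18563 = 2·7334 + 3895; 7334 = 1·3895 + 3439; 3895 = 1·3439 + 456; 3439 = 7·456 + 247; 456 = 1·247 + 209; 247 = 1·209 + 38; 209 = 5·38 + 19; 38 = 2·19 + 0 → 19
gcd(19, 2717): 2717 = 143·19 + 0 → 19
gcd(19, 5453): 5453 = 287·19 + 0 → 19

19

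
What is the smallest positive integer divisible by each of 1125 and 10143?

1267875

1125 = 3² · 5³; 10143 = 3² · 7² · 23
max exponents: 3² · 5³ · 7² · 23 = 1267875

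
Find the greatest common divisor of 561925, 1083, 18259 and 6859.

gcd(561925, 1083): 561925 = 518·1083 + 931; 1083 = 1·931 + 152; 931 = 6·152 + 19; 152 = 8·19 + 0 → 19
gcd(19, 18259): 18259 = 961·19 + 0 → 19
gcd(19, 6859): 6859 = 361·19 + 0 → 19

19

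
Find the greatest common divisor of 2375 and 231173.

2375 = 5³ · 19
231173 = 19 · 23³
Common: 19 = 19

19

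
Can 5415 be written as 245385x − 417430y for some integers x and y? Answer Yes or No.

By Bézout, 245385x − 417430y = 5415 has integer solutions iff gcd(245385, 417430) | 5415.
Euclid: 417430 = 1·245385 + 172045; 245385 = 1·172045 + 73340; 172045 = 2·73340 + 25365; 73340 = 2·25365 + 22610; 25365 = 1·22610 + 2755; 22610 = 8·2755 + 570; 2755 = 4·570 + 475; 570 = 1·475 + 95; 475 = 5·95 + 0. gcd = 95; 5415 mod 95 = 0. Yes.

Yes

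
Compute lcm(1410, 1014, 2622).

104132730

1410 = 2 · 3 · 5 · 47; 1014 = 2 · 3 · 13²; 2622 = 2 · 3 · 19 · 23
lcm takes max exponent of each prime: 2 · 3 · 5 · 13² · 19 · 23 · 47 = 104132730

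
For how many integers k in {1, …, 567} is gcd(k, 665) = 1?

Prime factors of 665: 5, 7, 19. Count integers ≤ 567 divisible by none of them.
By inclusion–exclusion: 567 − ⌊567/5⌋ − ⌊567/7⌋ − ⌊567/19⌋ + ⌊567/35⌋ + ⌊567/95⌋ + ⌊567/133⌋ − ⌊567/665⌋ = 369.

369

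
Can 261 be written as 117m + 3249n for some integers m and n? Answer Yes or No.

By Bézout, 117m + 3249n = 261 has integer solutions iff gcd(117, 3249) | 261.
Euclid: 3249 = 27·117 + 90; 117 = 1·90 + 27; 90 = 3·27 + 9; 27 = 3·9 + 0. gcd = 9; 261 mod 9 = 0. Yes.

Yes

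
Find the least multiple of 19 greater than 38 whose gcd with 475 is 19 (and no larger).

Multiples of 19 above 38: 19·3, 19·4, … . Need the cofactor coprime to 475/19 = 25.
Checking s = 3, 4, … the first with gcd(s, 25) = 1 is s = 3, giving 57.

57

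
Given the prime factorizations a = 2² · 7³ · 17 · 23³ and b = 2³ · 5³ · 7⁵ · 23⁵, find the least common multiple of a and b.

max exponent per prime: 2³ · 5³ · 7⁵ · 17 · 23⁵ = 1838985485617000

1838985485617000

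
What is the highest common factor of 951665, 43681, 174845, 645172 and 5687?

121

gcd(951665, 43681): 951665 = 21·43681 + 34364; 43681 = 1·34364 + 9317; 34364 = 3·9317 + 6413; 9317 = 1·6413 + 2904; 6413 = 2·2904 + 605; 2904 = 4·605 + 484; 605 = 1·484 + 121; 484 = 4·121 + 0 → 121
gcd(121, 174845): 174845 = 1445·121 + 0 → 121
gcd(121, 645172): 645172 = 5332·121 + 0 → 121
gcd(121, 5687): 5687 = 47·121 + 0 → 121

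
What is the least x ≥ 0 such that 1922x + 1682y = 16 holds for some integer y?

Reduce mod 1682: 1922x ≡ 16 (mod 1682). With g = gcd(1922, 1682) = 2 dividing 16, divide through: 961x ≡ 8 (mod 841).
Since gcd(961, 841) = 1, x ≡ 8·(961)⁻¹ ≡ 785 (mod 841). Smallest non-negative: 785.

785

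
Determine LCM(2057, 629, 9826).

2057 = 11² · 17; 629 = 17 · 37; 9826 = 2 · 17³
lcm takes max exponent of each prime: 2 · 11² · 17³ · 37 = 43991002

43991002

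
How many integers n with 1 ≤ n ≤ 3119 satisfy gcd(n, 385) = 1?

1945

385 = 5·7·11. Inclusion–exclusion on these primes:
3119 − ⌊3119/5⌋ − ⌊3119/7⌋ − ⌊3119/11⌋ + ⌊3119/35⌋ + ⌊3119/55⌋ + ⌊3119/77⌋ − ⌊3119/385⌋ = 1945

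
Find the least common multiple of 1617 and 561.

27489

gcd first: 1617 = 2·561 + 495; 561 = 1·495 + 66; 495 = 7·66 + 33; 66 = 2·33 + 0 → gcd = 33
lcm = 1617·561/gcd = 907137/33 = 27489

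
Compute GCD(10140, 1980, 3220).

gcd(10140, 1980): 10140 = 5·1980 + 240; 1980 = 8·240 + 60; 240 = 4·60 + 0 → 60
gcd(60, 3220): 3220 = 53·60 + 40; 60 = 1·40 + 20; 40 = 2·20 + 0 → 20

20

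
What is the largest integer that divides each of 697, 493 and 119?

17

gcd(697, 493): 697 = 1·493 + 204; 493 = 2·204 + 85; 204 = 2·85 + 34; 85 = 2·34 + 17; 34 = 2·17 + 0 → 17
gcd(17, 119): 119 = 7·17 + 0 → 17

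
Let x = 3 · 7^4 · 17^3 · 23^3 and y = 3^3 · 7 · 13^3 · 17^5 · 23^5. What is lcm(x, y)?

max exponent per prime: 3^3 · 7^4 · 13^3 · 17^5 · 23^5 = 1301576707737176475969

1301576707737176475969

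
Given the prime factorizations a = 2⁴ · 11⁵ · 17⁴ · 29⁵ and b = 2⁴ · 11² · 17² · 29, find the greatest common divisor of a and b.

16225616

min exponent per shared prime: 2⁴ · 11² · 17² · 29 = 16225616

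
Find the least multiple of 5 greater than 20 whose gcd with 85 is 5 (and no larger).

25

gcd(t, 85) = 5 forces 5 | t; write t = 5s. Then gcd(5s, 5·17) = 5·gcd(s, 17), so need gcd(s, 17) = 1.
5s > 20 gives s ≥ 5. The least s ≥ 5 coprime to 17 is 5, so t = 5·5 = 25.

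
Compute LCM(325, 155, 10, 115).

463450

325 = 5² · 13; 155 = 5 · 31; 10 = 2 · 5; 115 = 5 · 23
lcm takes max exponent of each prime: 2 · 5² · 13 · 23 · 31 = 463450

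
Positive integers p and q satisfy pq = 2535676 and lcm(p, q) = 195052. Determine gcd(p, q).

From gcd × lcm = pq: gcd = 2535676 / 195052 = 13.

13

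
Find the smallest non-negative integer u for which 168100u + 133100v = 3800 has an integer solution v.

Reduce mod 133100: 168100u ≡ 3800 (mod 133100). With g = gcd(168100, 133100) = 100 dividing 3800, divide through: 1681u ≡ 38 (mod 1331).
Since gcd(1681, 1331) = 1, u ≡ 38·(1681)⁻¹ ≡ 388 (mod 1331). Smallest non-negative: 388.

388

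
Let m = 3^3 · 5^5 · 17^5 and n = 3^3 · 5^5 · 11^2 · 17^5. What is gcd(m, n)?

min exponent per shared prime: 3^3 · 5^5 · 17^5 = 119800434375

119800434375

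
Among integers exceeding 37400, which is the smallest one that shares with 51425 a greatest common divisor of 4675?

42075

Multiples of 4675 above 37400: 4675·9, 4675·10, … . Need the cofactor coprime to 51425/4675 = 11.
Checking s = 9, 10, … the first with gcd(s, 11) = 1 is s = 9, giving 42075.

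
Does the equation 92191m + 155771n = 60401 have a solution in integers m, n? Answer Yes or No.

By Bézout, 92191m + 155771n = 60401 has integer solutions iff gcd(92191, 155771) | 60401.
Euclid: 155771 = 1·92191 + 63580; 92191 = 1·63580 + 28611; 63580 = 2·28611 + 6358; 28611 = 4·6358 + 3179; 6358 = 2·3179 + 0. gcd = 3179; 60401 mod 3179 = 0. Yes.

Yes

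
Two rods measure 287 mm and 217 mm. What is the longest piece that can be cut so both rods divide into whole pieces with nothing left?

7

287 = 7 · 41
217 = 7 · 31
Common: 7 = 7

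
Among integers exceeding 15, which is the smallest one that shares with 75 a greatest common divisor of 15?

30

Multiples of 15 above 15: 15·2, 15·3, … . Need the cofactor coprime to 75/15 = 5.
Checking s = 2, 3, … the first with gcd(s, 5) = 1 is s = 2, giving 30.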